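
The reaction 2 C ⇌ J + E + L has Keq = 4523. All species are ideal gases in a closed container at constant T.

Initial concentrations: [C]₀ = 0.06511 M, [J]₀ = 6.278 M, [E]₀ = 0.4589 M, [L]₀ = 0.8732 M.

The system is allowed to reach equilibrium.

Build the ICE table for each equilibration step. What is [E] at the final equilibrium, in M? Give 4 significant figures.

[E]_eq = 0.4792 M

Q₀ = 593.4 vs Keq = 4523 ⇒ Q<K, forward
Step 1:
                  C         J         E         L
  init      0.06511     6.278    0.4589    0.8732
  Δ        -0.04069   0.02035   0.02035   0.02035
  eq        0.02442     6.298    0.4792    0.8935
  solve Keq expr → x = 0.02035; check Q = 4523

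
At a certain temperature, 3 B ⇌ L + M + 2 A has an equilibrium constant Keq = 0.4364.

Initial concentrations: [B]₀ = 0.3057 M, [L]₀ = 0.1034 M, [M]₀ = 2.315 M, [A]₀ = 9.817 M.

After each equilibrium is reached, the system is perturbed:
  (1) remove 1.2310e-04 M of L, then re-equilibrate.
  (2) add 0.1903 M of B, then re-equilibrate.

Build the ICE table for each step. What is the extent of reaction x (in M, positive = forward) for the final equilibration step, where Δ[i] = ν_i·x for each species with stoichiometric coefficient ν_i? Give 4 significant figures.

Q₀ = 807.5 vs Keq = 0.4364 ⇒ Q>K, reverse
Step 1:
                    B           L           M           A
  Initial      0.3057      0.1034       2.315       9.817
  Change       0.3087     -0.1029     -0.1029     -0.2058
  Equil        0.6144  4.9535e-04       2.212       9.611
  solve Keq expr → x = -0.1029; check Q = 0.4364
Then remove 1.2310e-04 M of L.
Step 2:
                    B           L           M           A
  Initial      0.6144  3.7225e-04       2.212       9.611
  Change  -3.6649e-04  1.2216e-04  1.2216e-04  2.4432e-04
  Equil         0.614  4.9441e-04       2.212       9.611
  solve Keq expr → x = 1.2216e-04; check Q = 0.4364
Then add 0.1903 M of B.
Step 3:
                    B           L           M           A
  Initial      0.8043  4.9441e-04       2.212       9.611
  Change    -0.001826  6.0871e-04  6.0871e-04    0.001217
  Equil        0.8025    0.001103       2.213       9.613
  solve Keq expr → x = 6.0871e-04; check Q = 0.4364

x = 6.0871e-04 M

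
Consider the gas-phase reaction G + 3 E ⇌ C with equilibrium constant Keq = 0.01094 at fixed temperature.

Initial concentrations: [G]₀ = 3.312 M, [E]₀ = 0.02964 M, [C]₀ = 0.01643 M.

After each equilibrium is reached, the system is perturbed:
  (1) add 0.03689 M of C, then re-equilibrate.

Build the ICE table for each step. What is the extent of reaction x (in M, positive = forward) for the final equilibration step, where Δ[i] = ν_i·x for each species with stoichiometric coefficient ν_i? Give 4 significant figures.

Q₀ = 190.5 vs Keq = 0.01094 ⇒ Q>K, reverse
Step 1:
                    G           E           C
  I             3.312     0.02964     0.01643
  C           0.01641     0.04924    -0.01641
  E             3.328     0.07888  1.7869e-05
  solve Keq expr → x = -0.01641; check Q = 0.01094
Then add 0.03689 M of C.
Step 2:
                    G           E           C
  I             3.328     0.07888     0.03691
  C           0.03666        0.11    -0.03666
  E             3.365      0.1889  2.4797e-04
  solve Keq expr → x = -0.03666; check Q = 0.01094

x = -0.03666 M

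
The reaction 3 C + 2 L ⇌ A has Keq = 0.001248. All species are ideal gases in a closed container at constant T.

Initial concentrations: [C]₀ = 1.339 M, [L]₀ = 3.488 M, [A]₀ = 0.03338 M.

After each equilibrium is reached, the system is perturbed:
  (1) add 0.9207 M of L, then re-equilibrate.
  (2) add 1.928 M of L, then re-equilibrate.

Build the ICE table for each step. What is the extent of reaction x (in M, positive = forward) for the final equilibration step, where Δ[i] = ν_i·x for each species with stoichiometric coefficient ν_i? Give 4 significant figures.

Q₀ = 0.001143 vs Keq = 0.001248 ⇒ Q<K, forward
Step 1:
                    C           L           A
  I             1.339       3.488     0.03338
  C         -0.007171    -0.00478     0.00239
  E             1.332       3.483     0.03577
  solve Keq expr → x = 0.00239; check Q = 0.001248
Then add 0.9207 M of L.
Step 2:
                    C           L           A
  I             1.332       4.404     0.03577
  C          -0.04523    -0.03015     0.01508
  E             1.287       4.374     0.05085
  solve Keq expr → x = 0.01508; check Q = 0.001248
Then add 1.928 M of L.
Step 3:
                    C           L           A
  I             1.287       6.302     0.05085
  C           -0.0944    -0.06293     0.03147
  E             1.192       6.239     0.08231
  solve Keq expr → x = 0.03147; check Q = 0.001248

x = 0.03147 M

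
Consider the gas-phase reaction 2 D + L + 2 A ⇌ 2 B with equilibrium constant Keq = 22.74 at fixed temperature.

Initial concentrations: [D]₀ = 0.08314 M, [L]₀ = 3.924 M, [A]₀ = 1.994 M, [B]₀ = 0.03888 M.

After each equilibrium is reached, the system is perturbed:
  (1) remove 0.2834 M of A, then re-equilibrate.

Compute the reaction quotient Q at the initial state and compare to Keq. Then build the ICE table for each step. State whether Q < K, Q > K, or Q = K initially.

Q₀ = 0.01402; Q < K (proceeds forward)

Q₀ = 0.01402 vs Keq = 22.74 ⇒ Q<K, forward
Step 1:
                   D          L          A          B
  Initial    0.08314      3.924      1.994    0.03888
  Change    -0.07673   -0.03836   -0.07673    0.07673
  Equil     0.006415      3.886      1.917     0.1156
  solve Keq expr → x = 0.03836; check Q = 22.74
Then remove 0.2834 M of A.
Step 2:
                   D          L          A          B
  Initial   0.006415      3.886      1.634     0.1156
  Change     0.00104 5.1984e-04    0.00104   -0.00104
  Equil     0.007454      3.886      1.635     0.1146
  solve Keq expr → x = -5.1984e-04; check Q = 22.74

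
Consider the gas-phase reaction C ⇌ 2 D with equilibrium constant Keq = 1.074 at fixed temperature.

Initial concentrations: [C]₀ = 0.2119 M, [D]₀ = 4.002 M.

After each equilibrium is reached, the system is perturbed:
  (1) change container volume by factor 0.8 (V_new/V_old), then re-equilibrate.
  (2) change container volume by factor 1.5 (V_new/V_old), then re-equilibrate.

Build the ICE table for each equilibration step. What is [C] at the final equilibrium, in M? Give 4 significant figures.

[C]_eq = 1.262 M

Q₀ = 75.58 vs Keq = 1.074 ⇒ Q>K, reverse
Step 1:
                    C           D
  I            0.2119       4.002
  C             1.353      -2.706
  E             1.565       1.296
  solve Keq expr → x = -1.353; check Q = 1.074
Then change container volume by factor 0.8 (V_new/V_old).
Step 2:
                    C           D
  I             1.956        1.62
  C           0.07227     -0.1445
  E             2.028       1.476
  solve Keq expr → x = -0.07227; check Q = 1.074
Then change container volume by factor 1.5 (V_new/V_old).
Step 3:
                    C           D
  I             1.352      0.9839
  C          -0.09014      0.1803
  E             1.262       1.164
  solve Keq expr → x = 0.09014; check Q = 1.074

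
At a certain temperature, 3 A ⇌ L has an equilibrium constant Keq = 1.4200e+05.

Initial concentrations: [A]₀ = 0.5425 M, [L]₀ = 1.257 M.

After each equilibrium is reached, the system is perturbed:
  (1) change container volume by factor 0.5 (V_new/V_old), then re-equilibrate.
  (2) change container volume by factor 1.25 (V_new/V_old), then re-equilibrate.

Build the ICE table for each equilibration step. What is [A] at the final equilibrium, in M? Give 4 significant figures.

[A]_eq = 0.02527 M

Q₀ = 7.873 vs Keq = 1.4200e+05 ⇒ Q<K, forward
Step 1:
                  A         L
  I          0.5425     1.257
  C         -0.5209    0.1736
  E          0.0216     1.431
  solve Keq expr → x = 0.1736; check Q = 1.4200e+05
Then change container volume by factor 0.5 (V_new/V_old).
Step 2:
                  A         L
  I          0.0432     2.861
  C        -0.01597  0.005322
  E         0.02723     2.867
  solve Keq expr → x = 0.005322; check Q = 1.4200e+05
Then change container volume by factor 1.25 (V_new/V_old).
Step 3:
                  A         L
  I         0.02178     2.293
  C         0.00349 -0.001163
  E         0.02527     2.292
  solve Keq expr → x = -0.001163; check Q = 1.4200e+05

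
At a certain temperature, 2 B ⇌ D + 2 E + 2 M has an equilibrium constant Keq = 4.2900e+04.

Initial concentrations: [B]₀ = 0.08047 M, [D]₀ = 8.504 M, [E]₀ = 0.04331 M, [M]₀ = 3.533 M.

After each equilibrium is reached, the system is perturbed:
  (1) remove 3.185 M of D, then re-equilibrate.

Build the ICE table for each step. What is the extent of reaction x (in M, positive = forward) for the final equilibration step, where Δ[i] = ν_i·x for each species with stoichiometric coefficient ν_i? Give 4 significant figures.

Q₀ = 30.75 vs Keq = 4.2900e+04 ⇒ Q<K, forward
Step 1:
                    B           D           E           M
  Initial     0.08047       8.504     0.04331       3.533
  Change     -0.07447     0.03724     0.07447     0.07447
  Equil      0.005995       8.541      0.1178       3.607
  solve Keq expr → x = 0.03724; check Q = 4.2900e+04
Then remove 3.185 M of D.
Step 2:
                    B           D           E           M
  Initial    0.005995       5.356      0.1178       3.607
  Change    -0.001198  5.9877e-04    0.001198    0.001198
  Equil      0.004798       5.357       0.119       3.609
  solve Keq expr → x = 5.9877e-04; check Q = 4.2900e+04

x = 5.9877e-04 M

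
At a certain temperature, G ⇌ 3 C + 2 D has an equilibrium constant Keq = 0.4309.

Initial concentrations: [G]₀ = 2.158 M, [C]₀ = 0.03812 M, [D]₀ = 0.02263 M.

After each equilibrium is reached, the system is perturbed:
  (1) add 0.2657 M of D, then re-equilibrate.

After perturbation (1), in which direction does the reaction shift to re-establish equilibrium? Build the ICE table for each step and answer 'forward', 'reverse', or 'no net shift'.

Direction: reverse

Q₀ = 1.3145e-08 vs Keq = 0.4309 ⇒ Q<K, forward
Step 1:
                  G         C         D
  I           2.158   0.03812   0.02263
  C         -0.3604     1.081    0.7207
  E           1.798     1.119    0.7433
  solve Keq expr → x = 0.3604; check Q = 0.4309
Then add 0.2657 M of D.
Step 2:
                  G         C         D
  I           1.798     1.119     1.009
  C           0.046    -0.138  -0.09199
  E           1.844    0.9812     0.917
  solve Keq expr → x = -0.046; check Q = 0.4309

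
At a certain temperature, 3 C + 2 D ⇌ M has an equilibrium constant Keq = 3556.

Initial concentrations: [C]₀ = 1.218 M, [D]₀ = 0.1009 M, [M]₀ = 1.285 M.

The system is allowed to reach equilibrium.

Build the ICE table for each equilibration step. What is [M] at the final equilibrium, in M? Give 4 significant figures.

[M]_eq = 1.327 M

Q₀ = 69.85 vs Keq = 3556 ⇒ Q<K, forward
Step 1:
                  C         D         M
  init        1.218    0.1009     1.285
  Δ          -0.126  -0.08397   0.04199
  eq          1.092   0.01693     1.327
  solve Keq expr → x = 0.04199; check Q = 3556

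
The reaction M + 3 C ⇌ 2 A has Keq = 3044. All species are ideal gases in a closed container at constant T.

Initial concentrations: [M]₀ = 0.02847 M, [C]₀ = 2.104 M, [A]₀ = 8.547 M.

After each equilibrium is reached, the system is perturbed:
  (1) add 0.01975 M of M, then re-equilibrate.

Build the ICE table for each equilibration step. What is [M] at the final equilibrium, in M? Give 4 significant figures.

Q₀ = 275.5 vs Keq = 3044 ⇒ Q<K, forward
Step 1:
                    M           C           A
  I           0.02847       2.104       8.547
  C          -0.02556    -0.07667     0.05111
  E          0.002915       2.027       8.598
  solve Keq expr → x = 0.02556; check Q = 3044
Then add 0.01975 M of M.
Step 2:
                    M           C           A
  I           0.02266       2.027       8.598
  C          -0.01945    -0.05836     0.03891
  E           0.00321       1.969       8.637
  solve Keq expr → x = 0.01945; check Q = 3044

[M]_eq = 0.00321 M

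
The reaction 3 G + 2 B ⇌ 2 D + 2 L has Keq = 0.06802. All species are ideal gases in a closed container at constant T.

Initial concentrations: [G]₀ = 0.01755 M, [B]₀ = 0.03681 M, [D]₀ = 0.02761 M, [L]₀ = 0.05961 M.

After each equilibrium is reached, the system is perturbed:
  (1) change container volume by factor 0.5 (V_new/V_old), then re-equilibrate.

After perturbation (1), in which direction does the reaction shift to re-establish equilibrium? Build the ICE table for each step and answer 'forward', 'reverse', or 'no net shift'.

Direction: forward

Q₀ = 369.8 vs Keq = 0.06802 ⇒ Q>K, reverse
Step 1:
                  G         B         D         L
  Initial   0.01755   0.03681   0.02761   0.05961
  Change    0.03403   0.02269  -0.02269  -0.02269
  Equil     0.05158    0.0595  0.004923   0.03692
  solve Keq expr → x = -0.01134; check Q = 0.06802
Then change container volume by factor 0.5 (V_new/V_old).
Step 2:
                  G         B         D         L
  Initial    0.1032     0.119  0.009846   0.07385
  Change  -0.003873 -0.002582  0.002582  0.002582
  Equil     0.09929    0.1164   0.01243   0.07643
  solve Keq expr → x = 0.001291; check Q = 0.06802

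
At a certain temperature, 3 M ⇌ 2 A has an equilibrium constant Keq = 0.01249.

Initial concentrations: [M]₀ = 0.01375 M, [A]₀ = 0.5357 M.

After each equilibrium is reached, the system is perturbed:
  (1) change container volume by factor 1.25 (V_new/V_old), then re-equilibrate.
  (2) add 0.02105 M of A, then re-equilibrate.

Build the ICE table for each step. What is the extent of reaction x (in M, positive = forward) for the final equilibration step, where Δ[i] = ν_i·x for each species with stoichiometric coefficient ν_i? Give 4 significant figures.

Q₀ = 1.1039e+05 vs Keq = 0.01249 ⇒ Q>K, reverse
Step 1:
                    M           A
  Initial     0.01375      0.5357
  Change        0.702      -0.468
  Equil        0.7158     0.06768
  solve Keq expr → x = -0.234; check Q = 0.01249
Then change container volume by factor 1.25 (V_new/V_old).
Step 2:
                    M           A
  Initial      0.5726     0.05414
  Change       0.0072     -0.0048
  Equil        0.5798     0.04934
  solve Keq expr → x = -0.0024; check Q = 0.01249
Then add 0.02105 M of A.
Step 3:
                    M           A
  Initial      0.5798     0.07039
  Change      0.02645    -0.01764
  Equil        0.6063     0.05276
  solve Keq expr → x = -0.008818; check Q = 0.01249

x = -0.008818 M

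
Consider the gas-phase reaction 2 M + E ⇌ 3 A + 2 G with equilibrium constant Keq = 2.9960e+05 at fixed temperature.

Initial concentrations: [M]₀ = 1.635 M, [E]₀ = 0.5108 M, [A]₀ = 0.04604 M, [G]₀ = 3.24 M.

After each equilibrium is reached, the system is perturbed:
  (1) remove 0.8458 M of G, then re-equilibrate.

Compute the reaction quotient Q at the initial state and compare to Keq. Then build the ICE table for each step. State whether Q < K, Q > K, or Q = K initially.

Q₀ = 7.5026e-04; Q < K (proceeds forward)

Q₀ = 7.5026e-04 vs Keq = 2.9960e+05 ⇒ Q<K, forward
Step 1:
                   M          E          A          G
  Initial      1.635     0.5108    0.04604       3.24
  Change       -1.02    -0.5102      1.531       1.02
  Equil       0.6147 6.2836e-04      1.577       4.26
  solve Keq expr → x = 0.5102; check Q = 2.9960e+05
Then remove 0.8458 M of G.
Step 2:
                   M          E          A          G
  Initial     0.6147 6.2836e-04      1.577      3.415
  Change  -4.4704e-04 -2.2352e-04 6.7056e-04 4.4704e-04
  Equil       0.6142 4.0484e-04      1.577      3.415
  solve Keq expr → x = 2.2352e-04; check Q = 2.9960e+05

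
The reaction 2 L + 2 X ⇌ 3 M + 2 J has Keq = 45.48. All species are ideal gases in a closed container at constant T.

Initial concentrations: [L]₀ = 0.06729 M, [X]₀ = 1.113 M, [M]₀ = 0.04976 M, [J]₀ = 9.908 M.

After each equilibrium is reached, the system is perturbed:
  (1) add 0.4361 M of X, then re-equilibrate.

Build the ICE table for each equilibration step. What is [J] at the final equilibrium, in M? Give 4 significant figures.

Q₀ = 2.156 vs Keq = 45.48 ⇒ Q<K, forward
Step 1:
                    L           X           M           J
  I           0.06729       1.113     0.04976       9.908
  C          -0.02879    -0.02879     0.04318     0.02879
  E            0.0385       1.084     0.09294       9.937
  solve Keq expr → x = 0.01439; check Q = 45.48
Then add 0.4361 M of X.
Step 2:
                    L           X           M           J
  I            0.0385        1.52     0.09294       9.937
  C         -0.006474   -0.006474    0.009711    0.006474
  E           0.03203       1.514      0.1026       9.943
  solve Keq expr → x = 0.003237; check Q = 45.48

[J]_eq = 9.943 M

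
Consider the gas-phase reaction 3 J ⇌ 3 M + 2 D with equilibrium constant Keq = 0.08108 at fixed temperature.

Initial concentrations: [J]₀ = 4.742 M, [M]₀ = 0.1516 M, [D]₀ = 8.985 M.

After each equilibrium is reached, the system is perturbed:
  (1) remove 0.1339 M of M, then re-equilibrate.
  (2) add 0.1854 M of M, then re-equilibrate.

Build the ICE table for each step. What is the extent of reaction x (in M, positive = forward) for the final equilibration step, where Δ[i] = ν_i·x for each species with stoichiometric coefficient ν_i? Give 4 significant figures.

Q₀ = 0.002638 vs Keq = 0.08108 ⇒ Q<K, forward
Step 1:
                   J          M          D
  init         4.742     0.1516      8.985
  Δ          -0.2882     0.2882     0.1921
  eq           4.454     0.4398      9.177
  solve Keq expr → x = 0.09606; check Q = 0.08108
Then remove 0.1339 M of M.
Step 2:
                   J          M          D
  init         4.454     0.3059      9.177
  Δ          -0.1196     0.1196    0.07975
  eq           4.334     0.4255      9.257
  solve Keq expr → x = 0.03988; check Q = 0.08108
Then add 0.1854 M of M.
Step 3:
                   J          M          D
  init         4.334     0.6109      9.257
  Δ           0.1656    -0.1656    -0.1104
  eq             4.5     0.4453      9.146
  solve Keq expr → x = -0.0552; check Q = 0.08108

x = -0.0552 M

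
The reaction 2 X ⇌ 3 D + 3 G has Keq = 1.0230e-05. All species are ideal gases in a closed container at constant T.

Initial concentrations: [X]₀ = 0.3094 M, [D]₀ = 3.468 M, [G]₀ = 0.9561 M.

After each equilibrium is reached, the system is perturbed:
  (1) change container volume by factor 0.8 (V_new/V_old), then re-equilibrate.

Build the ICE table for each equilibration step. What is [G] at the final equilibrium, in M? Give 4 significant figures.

Q₀ = 380.8 vs Keq = 1.0230e-05 ⇒ Q>K, reverse
Step 1:
                    X           D           G
  Initial      0.3094       3.468      0.9561
  Change       0.6319     -0.9478     -0.9478
  Equil        0.9413        2.52    0.008273
  solve Keq expr → x = -0.3159; check Q = 1.0230e-05
Then change container volume by factor 0.8 (V_new/V_old).
Step 2:
                    X           D           G
  Initial       1.177        3.15     0.01034
  Change     0.001765   -0.002647   -0.002647
  Equil         1.178       3.148    0.007694
  solve Keq expr → x = -8.8240e-04; check Q = 1.0230e-05

[G]_eq = 0.007694 M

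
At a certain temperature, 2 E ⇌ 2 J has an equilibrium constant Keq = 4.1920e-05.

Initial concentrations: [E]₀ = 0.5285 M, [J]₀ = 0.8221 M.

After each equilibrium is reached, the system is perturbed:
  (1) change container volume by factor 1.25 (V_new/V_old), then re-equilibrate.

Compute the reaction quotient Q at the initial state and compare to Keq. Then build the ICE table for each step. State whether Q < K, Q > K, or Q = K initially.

Q₀ = 2.42; Q > K (proceeds reverse)

Q₀ = 2.42 vs Keq = 4.1920e-05 ⇒ Q>K, reverse
Step 1:
                   E          J
  Initial     0.5285     0.8221
  Change      0.8134    -0.8134
  Equil        1.342   0.008688
  solve Keq expr → x = -0.4067; check Q = 4.1920e-05
Then change container volume by factor 1.25 (V_new/V_old).
Step 2:
                   E          J
  Initial      1.074   0.006951
  Change           0          0
  Equil        1.074   0.006951
  solve Keq expr → x = 0; check Q = 4.1920e-05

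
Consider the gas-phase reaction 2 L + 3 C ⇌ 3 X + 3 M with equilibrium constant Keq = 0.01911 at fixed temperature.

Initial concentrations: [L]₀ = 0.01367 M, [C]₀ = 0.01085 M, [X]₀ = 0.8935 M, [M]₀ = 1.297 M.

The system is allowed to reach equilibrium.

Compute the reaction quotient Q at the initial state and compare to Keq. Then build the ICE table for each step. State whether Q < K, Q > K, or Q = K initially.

Q₀ = 6.5204e+09; Q > K (proceeds reverse)

Q₀ = 6.5204e+09 vs Keq = 0.01911 ⇒ Q>K, reverse
Step 1:
                    L           C           X           M
  Initial     0.01367     0.01085      0.8935       1.297
  Change        0.466       0.699      -0.699      -0.699
  Equil        0.4797      0.7099      0.1945       0.598
  solve Keq expr → x = -0.233; check Q = 0.01911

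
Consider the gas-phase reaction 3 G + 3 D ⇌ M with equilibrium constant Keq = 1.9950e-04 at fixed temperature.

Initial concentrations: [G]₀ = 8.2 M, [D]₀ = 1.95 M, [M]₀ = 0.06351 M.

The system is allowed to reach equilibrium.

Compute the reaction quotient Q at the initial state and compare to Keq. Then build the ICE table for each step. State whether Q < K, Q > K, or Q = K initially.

Q₀ = 1.5534e-05 vs Keq = 1.9950e-04 ⇒ Q<K, forward
Step 1:
                   G          D          M
  init           8.2       1.95    0.06351
  Δ          -0.5482    -0.5482     0.1827
  eq           7.652      1.402     0.2462
  solve Keq expr → x = 0.1827; check Q = 1.9950e-04

Q₀ = 1.5534e-05; Q < K (proceeds forward)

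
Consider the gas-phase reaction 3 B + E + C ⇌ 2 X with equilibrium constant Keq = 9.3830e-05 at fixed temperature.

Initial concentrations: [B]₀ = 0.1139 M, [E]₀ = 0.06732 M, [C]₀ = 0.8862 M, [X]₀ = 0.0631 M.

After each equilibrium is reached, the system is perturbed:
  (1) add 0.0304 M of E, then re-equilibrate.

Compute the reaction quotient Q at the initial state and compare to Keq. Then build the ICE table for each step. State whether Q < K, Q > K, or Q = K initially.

Q₀ = 45.17 vs Keq = 9.3830e-05 ⇒ Q>K, reverse
Step 1:
                   B          E          C          X
  Initial     0.1139    0.06732     0.8862     0.0631
  Change     0.09423    0.03141    0.03141   -0.06282
  Equil       0.2081    0.09873     0.9176 2.7685e-04
  solve Keq expr → x = -0.03141; check Q = 9.3830e-05
Then add 0.0304 M of E.
Step 2:
                   B          E          C          X
  Initial     0.2081     0.1291     0.9176 2.7685e-04
  Change  -5.9404e-05 -1.9801e-05 -1.9801e-05 3.9603e-05
  Equil       0.2081     0.1291     0.9176 3.1645e-04
  solve Keq expr → x = 1.9801e-05; check Q = 9.3830e-05

Q₀ = 45.17; Q > K (proceeds reverse)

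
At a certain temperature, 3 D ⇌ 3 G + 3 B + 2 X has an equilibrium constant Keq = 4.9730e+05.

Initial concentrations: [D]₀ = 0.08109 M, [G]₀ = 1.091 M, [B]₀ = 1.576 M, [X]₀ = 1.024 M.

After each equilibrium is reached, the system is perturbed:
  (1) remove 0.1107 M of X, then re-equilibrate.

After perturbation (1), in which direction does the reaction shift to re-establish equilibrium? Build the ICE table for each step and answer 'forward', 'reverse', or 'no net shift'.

Direction: forward

Q₀ = 9996 vs Keq = 4.9730e+05 ⇒ Q<K, forward
Step 1:
                  D         G         B         X
  I         0.08109     1.091     1.576     1.024
  C        -0.05648   0.05648   0.05648   0.03766
  E         0.02461     1.147     1.632     1.062
  solve Keq expr → x = 0.01883; check Q = 4.9730e+05
Then remove 0.1107 M of X.
Step 2:
                  D         G         B         X
  I         0.02461     1.147     1.632     0.951
  C       -0.001667  0.001667  0.001667  0.001111
  E         0.02294     1.149     1.634    0.9521
  solve Keq expr → x = 5.5574e-04; check Q = 4.9730e+05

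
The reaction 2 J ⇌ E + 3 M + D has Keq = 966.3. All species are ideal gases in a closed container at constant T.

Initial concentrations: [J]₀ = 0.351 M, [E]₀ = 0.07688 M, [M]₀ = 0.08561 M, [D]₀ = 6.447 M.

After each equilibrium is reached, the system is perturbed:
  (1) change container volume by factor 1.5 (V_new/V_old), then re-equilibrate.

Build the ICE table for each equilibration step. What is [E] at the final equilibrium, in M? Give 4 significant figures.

Q₀ = 0.002524 vs Keq = 966.3 ⇒ Q<K, forward
Step 1:
                   J          E          M          D
  I            0.351    0.07688    0.08561      6.447
  C          -0.3328     0.1664     0.4991     0.1664
  E          0.01824     0.2433     0.5847      6.613
  solve Keq expr → x = 0.1664; check Q = 966.3
Then change container volume by factor 1.5 (V_new/V_old).
Step 2:
                   J          E          M          D
  I          0.01216     0.1622     0.3898      4.409
  C        -0.005282   0.002641   0.007923   0.002641
  E         0.006881     0.1648     0.3978      4.412
  solve Keq expr → x = 0.002641; check Q = 966.3

[E]_eq = 0.1648 M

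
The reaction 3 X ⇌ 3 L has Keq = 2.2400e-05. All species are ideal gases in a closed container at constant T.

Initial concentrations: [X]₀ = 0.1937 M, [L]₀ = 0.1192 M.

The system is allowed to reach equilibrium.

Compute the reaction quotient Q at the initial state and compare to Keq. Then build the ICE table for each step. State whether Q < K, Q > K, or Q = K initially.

Q₀ = 0.233; Q > K (proceeds reverse)

Q₀ = 0.233 vs Keq = 2.2400e-05 ⇒ Q>K, reverse
Step 1:
                  X         L
  init       0.1937    0.1192
  Δ          0.1106   -0.1106
  eq         0.3043  0.008579
  solve Keq expr → x = -0.03687; check Q = 2.2400e-05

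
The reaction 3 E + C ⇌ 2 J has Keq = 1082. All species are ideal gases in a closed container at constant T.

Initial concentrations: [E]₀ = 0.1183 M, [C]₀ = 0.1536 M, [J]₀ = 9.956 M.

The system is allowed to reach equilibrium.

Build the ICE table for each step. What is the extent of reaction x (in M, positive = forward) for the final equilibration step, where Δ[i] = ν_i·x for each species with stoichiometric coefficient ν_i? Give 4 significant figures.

Q₀ = 3.8978e+05 vs Keq = 1082 ⇒ Q>K, reverse
Step 1:
                    E           C           J
  Initial      0.1183      0.1536       9.956
  Change       0.5206      0.1735     -0.3471
  Equil        0.6389      0.3271       9.609
  solve Keq expr → x = -0.1735; check Q = 1082

x = -0.1735 M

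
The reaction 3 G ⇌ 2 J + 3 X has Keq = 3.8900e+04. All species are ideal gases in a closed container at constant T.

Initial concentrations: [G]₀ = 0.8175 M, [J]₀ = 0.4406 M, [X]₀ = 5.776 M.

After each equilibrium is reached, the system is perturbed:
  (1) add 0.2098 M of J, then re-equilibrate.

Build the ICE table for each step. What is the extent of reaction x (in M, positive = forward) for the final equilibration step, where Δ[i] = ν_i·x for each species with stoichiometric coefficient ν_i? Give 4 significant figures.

Q₀ = 68.47 vs Keq = 3.8900e+04 ⇒ Q<K, forward
Step 1:
                  G         J         X
  I          0.8175    0.4406     5.776
  C         -0.6447    0.4298    0.6447
  E          0.1728    0.8704     6.421
  solve Keq expr → x = 0.2149; check Q = 3.8900e+04
Then add 0.2098 M of J.
Step 2:
                  G         J         X
  I          0.1728      1.08     6.421
  C         0.02403  -0.01602  -0.02403
  E          0.1968     1.064     6.397
  solve Keq expr → x = -0.008011; check Q = 3.8900e+04

x = -0.008011 M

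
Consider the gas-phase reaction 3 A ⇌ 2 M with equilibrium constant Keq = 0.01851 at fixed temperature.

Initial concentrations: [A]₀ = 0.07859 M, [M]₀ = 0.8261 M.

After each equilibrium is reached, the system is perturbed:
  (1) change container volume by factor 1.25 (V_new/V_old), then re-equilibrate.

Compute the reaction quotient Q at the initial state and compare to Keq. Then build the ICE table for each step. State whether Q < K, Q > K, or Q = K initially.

Q₀ = 1406 vs Keq = 0.01851 ⇒ Q>K, reverse
Step 1:
                   A          M
  init       0.07859     0.8261
  Δ            1.008     -0.672
  eq           1.087     0.1541
  solve Keq expr → x = -0.336; check Q = 0.01851
Then change container volume by factor 1.25 (V_new/V_old).
Step 2:
                   A          M
  init        0.8693     0.1233
  Δ          0.01517   -0.01012
  eq          0.8844     0.1132
  solve Keq expr → x = -0.005058; check Q = 0.01851

Q₀ = 1406; Q > K (proceeds reverse)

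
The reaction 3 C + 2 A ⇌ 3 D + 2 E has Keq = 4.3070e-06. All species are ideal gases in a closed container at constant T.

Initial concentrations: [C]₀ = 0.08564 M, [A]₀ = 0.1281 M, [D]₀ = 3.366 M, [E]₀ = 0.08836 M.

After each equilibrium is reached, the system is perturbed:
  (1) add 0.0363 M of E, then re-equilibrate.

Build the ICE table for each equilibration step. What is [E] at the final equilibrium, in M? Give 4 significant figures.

Q₀ = 2.8889e+04 vs Keq = 4.3070e-06 ⇒ Q>K, reverse
Step 1:
                    C           A           D           E
  I           0.08564      0.1281       3.366     0.08836
  C            0.1325     0.08835     -0.1325    -0.08835
  E            0.2182      0.2165       3.233  7.8729e-06
  solve Keq expr → x = -0.04418; check Q = 4.3070e-06
Then add 0.0363 M of E.
Step 2:
                    C           A           D           E
  I            0.2182      0.2165       3.233     0.03631
  C           0.05444     0.03629    -0.05444    -0.03629
  E            0.2726      0.2527       3.179  1.3172e-05
  solve Keq expr → x = -0.01815; check Q = 4.3070e-06

[E]_eq = 1.3172e-05 M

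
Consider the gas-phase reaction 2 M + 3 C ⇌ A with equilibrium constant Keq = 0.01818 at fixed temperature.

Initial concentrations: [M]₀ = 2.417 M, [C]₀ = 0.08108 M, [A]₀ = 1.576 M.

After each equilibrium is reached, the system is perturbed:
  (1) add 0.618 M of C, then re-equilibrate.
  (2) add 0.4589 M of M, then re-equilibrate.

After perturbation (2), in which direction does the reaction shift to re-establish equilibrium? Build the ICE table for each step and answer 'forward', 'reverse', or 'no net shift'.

Direction: forward

Q₀ = 506.1 vs Keq = 0.01818 ⇒ Q>K, reverse
Step 1:
                    M           C           A
  Initial       2.417     0.08108       1.576
  Change        1.065       1.598     -0.5326
  Equil         3.482       1.679       1.043
  solve Keq expr → x = -0.5326; check Q = 0.01818
Then add 0.618 M of C.
Step 2:
                    M           C           A
  Initial       3.482       2.297       1.043
  Change      -0.2918     -0.4377      0.1459
  Equil          3.19       1.859       1.189
  solve Keq expr → x = 0.1459; check Q = 0.01818
Then add 0.4589 M of M.
Step 3:
                    M           C           A
  Initial       3.649       1.859       1.189
  Change     -0.07752     -0.1163     0.03876
  Equil         3.572       1.743       1.228
  solve Keq expr → x = 0.03876; check Q = 0.01818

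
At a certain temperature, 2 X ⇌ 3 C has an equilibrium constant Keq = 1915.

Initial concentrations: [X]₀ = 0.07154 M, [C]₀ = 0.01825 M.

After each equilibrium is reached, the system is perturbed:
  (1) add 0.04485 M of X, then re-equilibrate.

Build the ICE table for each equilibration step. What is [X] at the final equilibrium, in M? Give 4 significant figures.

Q₀ = 0.001188 vs Keq = 1915 ⇒ Q<K, forward
Step 1:
                   X          C
  Initial    0.07154    0.01825
  Change    -0.07054     0.1058
  Equil   9.9856e-04     0.1241
  solve Keq expr → x = 0.03527; check Q = 1915
Then add 0.04485 M of X.
Step 2:
                   X          C
  Initial    0.04585     0.1241
  Change    -0.04396    0.06593
  Equil     0.001892       0.19
  solve Keq expr → x = 0.02198; check Q = 1915

[X]_eq = 0.001892 M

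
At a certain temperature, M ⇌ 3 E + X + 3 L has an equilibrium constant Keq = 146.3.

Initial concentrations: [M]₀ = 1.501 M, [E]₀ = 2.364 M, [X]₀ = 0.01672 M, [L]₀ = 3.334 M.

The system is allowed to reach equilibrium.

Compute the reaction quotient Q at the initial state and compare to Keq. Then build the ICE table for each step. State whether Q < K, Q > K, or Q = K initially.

Q₀ = 5.454; Q < K (proceeds forward)

Q₀ = 5.454 vs Keq = 146.3 ⇒ Q<K, forward
Step 1:
                   M          E          X          L
  init         1.501      2.364    0.01672      3.334
  Δ          -0.1485     0.4456     0.1485     0.4456
  eq           1.352       2.81     0.1652       3.78
  solve Keq expr → x = 0.1485; check Q = 146.3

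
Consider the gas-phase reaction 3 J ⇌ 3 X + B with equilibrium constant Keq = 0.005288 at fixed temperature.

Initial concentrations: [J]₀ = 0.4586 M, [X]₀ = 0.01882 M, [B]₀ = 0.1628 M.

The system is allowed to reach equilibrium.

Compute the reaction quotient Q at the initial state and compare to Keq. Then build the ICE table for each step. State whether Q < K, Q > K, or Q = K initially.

Q₀ = 1.1252e-05; Q < K (proceeds forward)

Q₀ = 1.1252e-05 vs Keq = 0.005288 ⇒ Q<K, forward
Step 1:
                   J          X          B
  Initial     0.4586    0.01882     0.1628
  Change    -0.09171    0.09171    0.03057
  Equil       0.3669     0.1105     0.1934
  solve Keq expr → x = 0.03057; check Q = 0.005288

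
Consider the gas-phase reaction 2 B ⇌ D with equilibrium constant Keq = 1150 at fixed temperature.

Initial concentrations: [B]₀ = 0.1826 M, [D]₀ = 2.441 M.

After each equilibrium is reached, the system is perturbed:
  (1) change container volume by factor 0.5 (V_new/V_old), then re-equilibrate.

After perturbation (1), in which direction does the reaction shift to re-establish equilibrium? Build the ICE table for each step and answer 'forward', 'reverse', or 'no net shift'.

Direction: forward

Q₀ = 73.21 vs Keq = 1150 ⇒ Q<K, forward
Step 1:
                  B         D
  Initial    0.1826     2.441
  Change    -0.1359   0.06795
  Equil     0.04671     2.509
  solve Keq expr → x = 0.06795; check Q = 1150
Then change container volume by factor 0.5 (V_new/V_old).
Step 2:
                  B         D
  Initial   0.09342     5.018
  Change   -0.02727   0.01364
  Equil     0.06615     5.032
  solve Keq expr → x = 0.01364; check Q = 1150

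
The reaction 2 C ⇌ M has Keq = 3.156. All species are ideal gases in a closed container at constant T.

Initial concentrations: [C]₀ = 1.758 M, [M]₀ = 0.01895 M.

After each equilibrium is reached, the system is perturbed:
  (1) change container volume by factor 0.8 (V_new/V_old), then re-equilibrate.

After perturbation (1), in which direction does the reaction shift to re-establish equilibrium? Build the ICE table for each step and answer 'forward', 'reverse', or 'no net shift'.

Q₀ = 0.006132 vs Keq = 3.156 ⇒ Q<K, forward
Step 1:
                    C           M
  Initial       1.758     0.01895
  Change       -1.298       0.649
  Equil          0.46      0.6679
  solve Keq expr → x = 0.649; check Q = 3.156
Then change container volume by factor 0.8 (V_new/V_old).
Step 2:
                    C           M
  Initial      0.5751      0.8349
  Change     -0.05266     0.02633
  Equil        0.5224      0.8612
  solve Keq expr → x = 0.02633; check Q = 3.156

Direction: forward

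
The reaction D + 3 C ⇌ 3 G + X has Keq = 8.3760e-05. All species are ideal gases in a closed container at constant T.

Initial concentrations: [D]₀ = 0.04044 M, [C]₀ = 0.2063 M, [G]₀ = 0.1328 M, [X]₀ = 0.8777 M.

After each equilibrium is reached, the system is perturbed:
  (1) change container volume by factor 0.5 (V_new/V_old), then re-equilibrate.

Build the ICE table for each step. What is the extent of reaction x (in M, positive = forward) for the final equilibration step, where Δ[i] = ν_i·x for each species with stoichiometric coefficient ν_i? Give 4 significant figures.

Q₀ = 5.789 vs Keq = 8.3760e-05 ⇒ Q>K, reverse
Step 1:
                   D          C          G          X
  I          0.04044     0.2063     0.1328     0.8777
  C          0.04203     0.1261    -0.1261   -0.04203
  E          0.08247     0.3324    0.00672     0.8357
  solve Keq expr → x = -0.04203; check Q = 8.3760e-05
Then change container volume by factor 0.5 (V_new/V_old).
Step 2:
                   D          C          G          X
  I           0.1649     0.6648    0.01344      1.671
  C                0          0          0          0
  E           0.1649     0.6648    0.01344      1.671
  solve Keq expr → x = 0; check Q = 8.3760e-05

x = 0 M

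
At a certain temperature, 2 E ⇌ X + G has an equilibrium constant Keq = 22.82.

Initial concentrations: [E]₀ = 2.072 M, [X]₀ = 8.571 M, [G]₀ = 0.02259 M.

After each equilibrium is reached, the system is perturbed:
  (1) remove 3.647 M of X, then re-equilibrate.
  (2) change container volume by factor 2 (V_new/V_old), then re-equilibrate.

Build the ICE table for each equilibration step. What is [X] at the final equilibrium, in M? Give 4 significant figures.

[X]_eq = 2.866 M

Q₀ = 0.0451 vs Keq = 22.82 ⇒ Q<K, forward
Step 1:
                   E          X          G
  init         2.072      8.571    0.02259
  Δ           -1.509     0.7543     0.7543
  eq          0.5634      9.325     0.7769
  solve Keq expr → x = 0.7543; check Q = 22.82
Then remove 3.647 M of X.
Step 2:
                   E          X          G
  init        0.5634      5.678     0.7769
  Δ          -0.1068    0.05339    0.05339
  eq          0.4567      5.732     0.8303
  solve Keq expr → x = 0.05339; check Q = 22.82
Then change container volume by factor 2 (V_new/V_old).
Step 3:
                   E          X          G
  init        0.2283      2.866     0.4151
  Δ                0          0          0
  eq          0.2283      2.866     0.4151
  solve Keq expr → x = 0; check Q = 22.82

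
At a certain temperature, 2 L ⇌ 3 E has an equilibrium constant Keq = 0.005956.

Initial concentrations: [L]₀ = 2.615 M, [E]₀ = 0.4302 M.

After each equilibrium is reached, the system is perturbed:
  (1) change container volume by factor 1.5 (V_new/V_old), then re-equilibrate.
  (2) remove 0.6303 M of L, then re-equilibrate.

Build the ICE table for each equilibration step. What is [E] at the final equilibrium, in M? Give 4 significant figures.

Q₀ = 0.01164 vs Keq = 0.005956 ⇒ Q>K, reverse
Step 1:
                   L          E
  I            2.615     0.4302
  C          0.05427    -0.0814
  E            2.669     0.3488
  solve Keq expr → x = -0.02713; check Q = 0.005956
Then change container volume by factor 1.5 (V_new/V_old).
Step 2:
                   L          E
  I             1.78     0.2325
  C         -0.02103    0.03155
  E            1.758     0.2641
  solve Keq expr → x = 0.01052; check Q = 0.005956
Then remove 0.6303 M of L.
Step 3:
                   L          E
  I            1.128     0.2641
  C          0.04187   -0.06281
  E             1.17     0.2013
  solve Keq expr → x = -0.02094; check Q = 0.005956

[E]_eq = 0.2013 M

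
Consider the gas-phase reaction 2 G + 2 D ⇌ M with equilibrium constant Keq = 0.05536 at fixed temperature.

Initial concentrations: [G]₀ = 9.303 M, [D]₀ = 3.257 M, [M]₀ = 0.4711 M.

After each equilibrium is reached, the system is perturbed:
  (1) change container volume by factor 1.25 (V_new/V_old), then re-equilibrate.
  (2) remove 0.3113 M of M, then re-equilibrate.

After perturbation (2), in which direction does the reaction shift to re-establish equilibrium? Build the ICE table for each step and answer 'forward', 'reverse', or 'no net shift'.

Direction: forward

Q₀ = 5.1313e-04 vs Keq = 0.05536 ⇒ Q<K, forward
Step 1:
                    G           D           M
  I             9.303       3.257      0.4711
  C            -2.449      -2.449       1.225
  E             6.854      0.8076       1.696
  solve Keq expr → x = 1.225; check Q = 0.05536
Then change container volume by factor 1.25 (V_new/V_old).
Step 2:
                    G           D           M
  I             5.483       0.646       1.357
  C            0.1942      0.1942    -0.09709
  E             5.677      0.8402        1.26
  solve Keq expr → x = -0.09709; check Q = 0.05536
Then remove 0.3113 M of M.
Step 3:
                    G           D           M
  I             5.677      0.8402      0.9483
  C          -0.08402    -0.08402     0.04201
  E             5.593      0.7562      0.9903
  solve Keq expr → x = 0.04201; check Q = 0.05536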